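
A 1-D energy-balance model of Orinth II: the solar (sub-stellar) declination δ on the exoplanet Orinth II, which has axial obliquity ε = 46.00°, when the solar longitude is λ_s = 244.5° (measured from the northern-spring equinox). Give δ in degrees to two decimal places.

sin δ = sin ε · sin λ_s = sin 46.00° × sin 244.5° = -0.649266.
δ = arcsin(-0.649266) = -40.49°.

δ = -40.49°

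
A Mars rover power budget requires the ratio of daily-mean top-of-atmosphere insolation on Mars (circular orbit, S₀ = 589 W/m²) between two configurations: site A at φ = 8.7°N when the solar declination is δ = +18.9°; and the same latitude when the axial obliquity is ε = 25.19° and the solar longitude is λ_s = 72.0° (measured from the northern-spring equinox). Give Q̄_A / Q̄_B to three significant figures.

Q̄_A / Q̄_B ≈ 1.01

— Configuration A (φ=+8.7°):
cos H₀ = −tan(+8.7°) tan(+18.900°) = -0.0524, H₀ = 1.6232 rad.
Bracket: H₀ sin φ sin δ + cos φ cos δ sin H₀ = 1.6232×0.15126×0.32392 + 0.98849×0.94609×0.99863 = 0.079531 + 0.933919 = 1.013450.
Q̄ = (S₀/π) × [bracket] = (589/π) × 1.013450 = 190.01 W/m².
— Configuration B (φ=+8.7°):
Solar declination: sin δ = sin ε · sin λ_s = sin 25.19° × sin 72.0° = 0.40479, so δ = +23.878°.
cos H₀ = −tan(+8.7°) tan(+23.878°) = -0.0677, H₀ = 1.6386 rad.
Bracket: H₀ sin φ sin δ + cos φ cos δ sin H₀ = 1.6386×0.15126×0.40479 + 0.98849×0.91441×0.99770 = 0.100329 + 0.901806 = 1.002135.
Q̄ = (S₀/π) × [bracket] = (589/π) × 1.002135 = 187.88 W/m².
Ratio Q̄_A / Q̄_B = 190.01 / 187.88 = 1.011.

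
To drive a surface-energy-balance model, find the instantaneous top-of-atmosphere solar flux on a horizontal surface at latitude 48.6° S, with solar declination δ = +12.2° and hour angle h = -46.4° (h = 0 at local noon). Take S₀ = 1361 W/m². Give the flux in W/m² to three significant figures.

cos θ_z = sin φ sin δ + cos φ cos δ cos h = -0.158517 + 0.445754 = 0.287237.
Flux = S₀ · cos θ_z = 1361 × 0.287237 = 390.9 W/m².

391 W/m²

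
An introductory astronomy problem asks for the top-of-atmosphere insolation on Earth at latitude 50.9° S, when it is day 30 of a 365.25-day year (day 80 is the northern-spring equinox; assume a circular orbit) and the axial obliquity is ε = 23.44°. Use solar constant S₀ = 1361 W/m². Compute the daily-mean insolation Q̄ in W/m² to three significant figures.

Solar longitude: λ_s = 360° × (30 − 80)/365.25 = -49.281°, i.e. -49.281° + 360° = 310.719°.
sin δ = sin 23.44° × sin 310.719° = -0.30149, so δ = -17.547°.
cos H₀ = −tan(-50.9°) tan(-17.547°) = -0.3891, H₀ = 1.9704 rad.
Bracket: H₀ sin φ sin δ + cos φ cos δ sin H₀ = 1.9704×-0.77605×-0.30149 + 0.63068×0.95347×0.92120 = 0.461017 + 0.553949 = 1.014966.
Q̄ = (S₀/π) × [bracket] = (1361/π) × 1.014966 = 439.7 W/m².

Q̄ ≈ 440 W/m²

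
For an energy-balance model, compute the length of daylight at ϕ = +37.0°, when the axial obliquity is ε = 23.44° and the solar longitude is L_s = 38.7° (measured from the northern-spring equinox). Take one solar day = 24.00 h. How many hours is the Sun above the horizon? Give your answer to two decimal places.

13.49 h

Solar declination: sin δ = sin ε · sin L_s = sin 23.44° × sin 38.7° = 0.24871, so δ = +14.401°.
cos h₀ = −tan ϕ · tan δ = −tan(+37.0°) × tan(+14.401°) = -0.1935, so h₀ = 1.7655 rad = 101.16°.
Daylight = 2h₀/(2π) × 24.00 h = (1.7655/π) × 24.00 = 13.49 h.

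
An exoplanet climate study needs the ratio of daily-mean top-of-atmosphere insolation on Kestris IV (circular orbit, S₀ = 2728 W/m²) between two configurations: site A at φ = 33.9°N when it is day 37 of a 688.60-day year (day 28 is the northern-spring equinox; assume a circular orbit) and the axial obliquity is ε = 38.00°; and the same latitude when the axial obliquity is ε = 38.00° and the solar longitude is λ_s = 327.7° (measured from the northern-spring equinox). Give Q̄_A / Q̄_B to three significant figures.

— Configuration A (φ=+33.9°):
Solar longitude: λ_s = 360° × (37 − 28)/688.60 = 4.705°.
sin δ = sin 38.00° × sin 4.705° = 0.05050, so δ = +2.895°.
cos H₀ = −tan(+33.9°) tan(+2.895°) = -0.0340, H₀ = 1.6048 rad.
Bracket: H₀ sin φ sin δ + cos φ cos δ sin H₀ = 1.6048×0.55775×0.05050 + 0.83001×0.99872×0.99942 = 0.045201 + 0.828467 = 0.873668.
Q̄ = (S₀/π) × [bracket] = (2728/π) × 0.873668 = 758.65 W/m².
— Configuration B (φ=+33.9°):
Solar declination: sin δ = sin ε · sin λ_s = sin 38.00° × sin 327.7° = -0.32898, so δ = -19.207°.
cos H₀ = −tan(+33.9°) tan(-19.207°) = 0.2341, H₀ = 1.3345 rad.
Bracket: H₀ sin φ sin δ + cos φ cos δ sin H₀ = 1.3345×0.55775×-0.32898 + 0.83001×0.94434×0.97221 = -0.244866 + 0.762030 = 0.517164.
Q̄ = (S₀/π) × [bracket] = (2728/π) × 0.517164 = 449.08 W/m².
Ratio Q̄_A / Q̄_B = 758.65 / 449.08 = 1.689.

Q̄_A / Q̄_B ≈ 1.69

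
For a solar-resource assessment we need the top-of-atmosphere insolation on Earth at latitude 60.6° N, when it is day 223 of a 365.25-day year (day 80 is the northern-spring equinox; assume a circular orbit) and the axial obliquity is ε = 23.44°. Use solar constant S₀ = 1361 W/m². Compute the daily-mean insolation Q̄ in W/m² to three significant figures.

Q̄ ≈ 377 W/m²

Solar longitude: λ_s = 360° × (223 − 80)/365.25 = 140.945°.
sin δ = sin 23.44° × sin 140.945° = 0.25064, so δ = +14.515°.
cos H₀ = −tan(+60.6°) tan(+14.515°) = -0.4595, H₀ = 2.0482 rad.
Bracket: H₀ sin φ sin δ + cos φ cos δ sin H₀ = 2.0482×0.87121×0.25064 + 0.49090×0.96808×0.88819 = 0.447245 + 0.422095 = 0.869340.
Q̄ = (S₀/π) × [bracket] = (1361/π) × 0.869340 = 376.6 W/m².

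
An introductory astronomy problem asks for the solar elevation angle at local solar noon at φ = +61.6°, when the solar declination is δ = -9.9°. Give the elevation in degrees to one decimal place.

At local noon the hour angle is zero, so the zenith angle equals |φ − δ| = |+61.6° − (-9.900°)| = 71.500°.
Elevation = 90° − 71.500° = 18.5°.

18.5°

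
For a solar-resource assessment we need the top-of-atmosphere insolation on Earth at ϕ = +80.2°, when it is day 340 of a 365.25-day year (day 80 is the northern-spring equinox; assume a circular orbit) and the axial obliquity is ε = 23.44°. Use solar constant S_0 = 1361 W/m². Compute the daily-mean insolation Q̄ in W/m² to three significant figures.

Solar longitude: L_s = 360° × (340 − 80)/365.25 = 256.263°.
sin δ = sin 23.44° × sin 256.263° = -0.38641, so δ = -22.731°.
cos h₀ = −tan(+80.2°) tan(-22.731°) = 2.4255 ≥ 1 ⇒ polar night, h₀ = 0 and Q̄ = 0.

Q̄ ≈ 0.00 W/m²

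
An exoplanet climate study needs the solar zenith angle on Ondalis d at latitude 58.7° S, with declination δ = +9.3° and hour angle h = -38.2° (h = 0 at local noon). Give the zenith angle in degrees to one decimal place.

cos θ_z = sin φ sin δ + cos φ cos δ cos h = -0.138084 + 0.402901 = 0.264817.
θ_z = arccos(0.264817) = 74.6°.

θ_z = 74.6°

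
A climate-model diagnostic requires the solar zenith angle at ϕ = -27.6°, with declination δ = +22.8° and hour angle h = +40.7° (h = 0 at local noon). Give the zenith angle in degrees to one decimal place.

θ_z = 63.9°

cos θ_z = sin ϕ sin δ + cos ϕ cos δ cos h = -0.179534 + 0.619364 = 0.439830.
θ_z = arccos(0.439830) = 63.9°.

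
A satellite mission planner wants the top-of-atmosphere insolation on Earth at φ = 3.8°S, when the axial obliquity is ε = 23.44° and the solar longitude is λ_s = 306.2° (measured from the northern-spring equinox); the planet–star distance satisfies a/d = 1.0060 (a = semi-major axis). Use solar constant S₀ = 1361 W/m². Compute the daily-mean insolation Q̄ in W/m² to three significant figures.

Q̄ ≈ 429 W/m²

Solar declination: sin δ = sin ε · sin λ_s = sin 23.44° × sin 306.2° = -0.32100, so δ = -18.723°.
cos H₀ = −tan(-3.8°) tan(-18.723°) = -0.0225, H₀ = 1.5933 rad.
Bracket: H₀ sin φ sin δ + cos φ cos δ sin H₀ = 1.5933×-0.06627×-0.32100 + 0.99780×0.94708×0.99975 = 0.033894 + 0.944760 = 0.978654.
Inverse-square distance factor (a/d)² = 1.0060² = 1.012036.
Q̄ = (S₀/π) × 1.012036 × [bracket] = (1361/π) × 1.012036 × 0.978654 = 429.1 W/m².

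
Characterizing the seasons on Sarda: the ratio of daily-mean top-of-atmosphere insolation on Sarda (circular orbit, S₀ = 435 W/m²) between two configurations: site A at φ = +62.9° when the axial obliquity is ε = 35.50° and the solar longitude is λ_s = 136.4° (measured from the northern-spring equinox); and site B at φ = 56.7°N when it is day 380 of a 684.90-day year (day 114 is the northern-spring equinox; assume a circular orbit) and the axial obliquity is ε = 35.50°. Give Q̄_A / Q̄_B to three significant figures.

— Configuration A (φ=+62.9°):
Solar declination: sin δ = sin ε · sin λ_s = sin 35.50° × sin 136.4° = 0.40046, so δ = +23.607°.
cos H₀ = −tan(+62.9°) tan(+23.607°) = -0.8540, H₀ = 2.5945 rad.
Bracket: H₀ sin φ sin δ + cos φ cos δ sin H₀ = 2.5945×0.89021×0.40046 + 0.45554×0.91631×0.52019 = 0.924922 + 0.217136 = 1.142058.
Q̄ = (S₀/π) × [bracket] = (435/π) × 1.142058 = 158.13 W/m².
— Configuration B (φ=+56.7°):
Solar longitude: λ_s = 360° × (380 − 114)/684.90 = 139.816°.
sin δ = sin 35.50° × sin 139.816° = 0.37470, so δ = +22.005°.
cos H₀ = −tan(+56.7°) tan(+22.005°) = -0.6152, H₀ = 2.2335 rad.
Bracket: H₀ sin φ sin δ + cos φ cos δ sin H₀ = 2.2335×0.83581×0.37470 + 0.54902×0.92715×0.78834 = 0.699483 + 0.401284 = 1.100767.
Q̄ = (S₀/π) × [bracket] = (435/π) × 1.100767 = 152.42 W/m².
Ratio Q̄_A / Q̄_B = 158.13 / 152.42 = 1.037.

Q̄_A / Q̄_B ≈ 1.04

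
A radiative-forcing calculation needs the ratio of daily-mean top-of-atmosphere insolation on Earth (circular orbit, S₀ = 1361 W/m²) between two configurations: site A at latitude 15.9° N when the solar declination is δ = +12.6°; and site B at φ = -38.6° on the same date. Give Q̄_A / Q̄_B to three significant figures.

— Configuration A (φ=+15.9°):
cos H₀ = −tan(+15.9°) tan(+12.600°) = -0.0637, H₀ = 1.6345 rad.
Bracket: H₀ sin φ sin δ + cos φ cos δ sin H₀ = 1.6345×0.27396×0.21814 + 0.96174×0.97592×0.99797 = 0.097680 + 0.936676 = 1.034356.
Q̄ = (S₀/π) × [bracket] = (1361/π) × 1.034356 = 448.10 W/m².
— Configuration B (φ=-38.6°):
cos H₀ = −tan(-38.6°) tan(+12.600°) = 0.1784, H₀ = 1.3914 rad.
Bracket: H₀ sin φ sin δ + cos φ cos δ sin H₀ = 1.3914×-0.62388×0.21814 + 0.78152×0.97592×0.98395 = -0.189360 + 0.750460 = 0.561100.
Q̄ = (S₀/π) × [bracket] = (1361/π) × 0.561100 = 243.08 W/m².
Ratio Q̄_A / Q̄_B = 448.10 / 243.08 = 1.843.

Q̄_A / Q̄_B ≈ 1.84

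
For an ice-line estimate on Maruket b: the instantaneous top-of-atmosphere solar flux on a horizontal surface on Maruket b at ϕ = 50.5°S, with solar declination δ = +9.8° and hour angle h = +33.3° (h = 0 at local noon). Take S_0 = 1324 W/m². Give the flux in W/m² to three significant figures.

520 W/m²

cos θ_z = sin ϕ sin δ + cos ϕ cos δ cos h = -0.131338 + 0.523881 = 0.392543.
Flux = S_0 · cos θ_z = 1324 × 0.392543 = 519.7 W/m².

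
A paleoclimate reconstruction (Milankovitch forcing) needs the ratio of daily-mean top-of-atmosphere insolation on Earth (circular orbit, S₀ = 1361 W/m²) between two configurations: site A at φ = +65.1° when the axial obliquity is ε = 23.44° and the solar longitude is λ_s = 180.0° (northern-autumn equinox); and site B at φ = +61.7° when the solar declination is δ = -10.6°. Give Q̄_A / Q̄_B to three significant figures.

Q̄_A / Q̄_B ≈ 1.75

— Configuration A (φ=+65.1°):
Solar declination: sin δ = sin ε · sin λ_s = sin 23.44° × sin 180.0° = 0.00000, so δ = +0.000°.
cos H₀ = −tan(+65.1°) tan(+0.000°) = -0.0000, H₀ = 1.5708 rad.
Bracket: H₀ sin φ sin δ + cos φ cos δ sin H₀ = 1.5708×0.90704×0.00000 + 0.42104×1.00000×1.00000 = 0.000000 + 0.421040 = 0.421040.
Q̄ = (S₀/π) × [bracket] = (1361/π) × 0.421040 = 182.40 W/m².
— Configuration B (φ=+61.7°):
cos H₀ = −tan(+61.7°) tan(-10.600°) = 0.3476, H₀ = 1.2158 rad.
Bracket: H₀ sin φ sin δ + cos φ cos δ sin H₀ = 1.2158×0.88048×-0.18395 + 0.47409×0.98294×0.93766 = -0.196916 + 0.436951 = 0.240035.
Q̄ = (S₀/π) × [bracket] = (1361/π) × 0.240035 = 103.99 W/m².
Ratio Q̄_A / Q̄_B = 182.40 / 103.99 = 1.754.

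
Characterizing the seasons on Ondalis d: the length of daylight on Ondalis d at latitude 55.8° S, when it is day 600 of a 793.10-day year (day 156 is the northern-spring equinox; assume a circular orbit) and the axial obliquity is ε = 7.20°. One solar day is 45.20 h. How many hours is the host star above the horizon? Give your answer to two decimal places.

Solar longitude: L_s = 360° × (600 − 156)/793.10 = 201.538°.
sin δ = sin 7.20° × sin 201.538° = -0.04601, so δ = -2.637°.
cos h₀ = −tan ϕ · tan δ = −tan(-55.8°) × tan(-2.637°) = -0.0678, so h₀ = 1.6386 rad = 93.89°.
Daylight = 2h₀/(2π) × 45.20 h = (1.6386/π) × 45.20 = 23.58 h.

23.58 h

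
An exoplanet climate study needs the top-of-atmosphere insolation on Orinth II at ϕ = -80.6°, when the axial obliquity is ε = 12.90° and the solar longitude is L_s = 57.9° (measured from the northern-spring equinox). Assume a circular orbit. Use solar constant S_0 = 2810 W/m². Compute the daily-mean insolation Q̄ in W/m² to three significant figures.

Solar declination: sin δ = sin ε · sin L_s = sin 12.90° × sin 57.9° = 0.18912, so δ = +10.901°.
cos h₀ = −tan(-80.6°) tan(+10.901°) = 1.1634 ≥ 1 ⇒ polar night, h₀ = 0 and Q̄ = 0.

Q̄ ≈ 0.00 W/m²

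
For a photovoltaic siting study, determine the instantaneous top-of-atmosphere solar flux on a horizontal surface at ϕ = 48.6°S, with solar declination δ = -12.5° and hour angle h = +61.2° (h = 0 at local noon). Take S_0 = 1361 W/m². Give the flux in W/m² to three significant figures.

644 W/m²

cos θ_z = sin ϕ sin δ + cos ϕ cos δ cos h = 0.162354 + 0.311038 = 0.473392.
Flux = S_0 · cos θ_z = 1361 × 0.473392 = 644.3 W/m².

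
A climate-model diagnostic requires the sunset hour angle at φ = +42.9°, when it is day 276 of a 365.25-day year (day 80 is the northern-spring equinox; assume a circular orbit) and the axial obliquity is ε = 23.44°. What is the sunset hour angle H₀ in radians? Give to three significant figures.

Solar longitude: λ_s = 360° × (276 − 80)/365.25 = 193.183°.
sin δ = sin 23.44° × sin 193.183° = -0.09072, so δ = -5.205°.
cos H₀ = −tan φ · tan δ = −tan(+42.9°) × tan(-5.205°) = 0.0847, so H₀ = 1.4860 rad = 85.14°.

H₀ = 1.49 rad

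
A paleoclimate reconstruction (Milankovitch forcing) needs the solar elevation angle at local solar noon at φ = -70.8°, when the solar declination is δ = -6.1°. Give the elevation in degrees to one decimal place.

25.3°

At local noon the hour angle is zero, so the zenith angle equals |φ − δ| = |-70.8° − (-6.100°)| = 64.700°.
Elevation = 90° − 64.700° = 25.3°.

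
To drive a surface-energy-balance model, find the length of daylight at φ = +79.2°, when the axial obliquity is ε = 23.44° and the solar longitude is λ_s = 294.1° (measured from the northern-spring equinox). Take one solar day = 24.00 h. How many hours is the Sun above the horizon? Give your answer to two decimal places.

0.00 h

Solar declination: sin δ = sin ε · sin λ_s = sin 23.44° × sin 294.1° = -0.36311, so δ = -21.292°.
cos H₀ = −tan φ · tan δ = 2.0430 ≥ 1, so the Sun never rises (polar night) and H₀ = 0.
Daylight = 2H₀/(2π) × 24.00 h = (0.0000/π) × 24.00 = 0.00 h.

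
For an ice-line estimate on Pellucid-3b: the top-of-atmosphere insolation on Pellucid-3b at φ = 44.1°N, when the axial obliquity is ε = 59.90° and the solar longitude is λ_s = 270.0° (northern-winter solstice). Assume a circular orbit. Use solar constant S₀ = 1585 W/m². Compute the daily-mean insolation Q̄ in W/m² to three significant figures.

Solar declination: sin δ = sin ε · sin λ_s = sin 59.90° × sin 270.0° = -0.86515, so δ = -59.900°.
cos H₀ = −tan(+44.1°) tan(-59.900°) = 1.6717 ≥ 1 ⇒ polar night, H₀ = 0 and Q̄ = 0.

Q̄ ≈ 0.00 W/m²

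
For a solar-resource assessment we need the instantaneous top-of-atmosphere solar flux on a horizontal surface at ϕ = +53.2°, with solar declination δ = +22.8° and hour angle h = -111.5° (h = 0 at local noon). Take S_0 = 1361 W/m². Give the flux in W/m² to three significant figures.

cos θ_z = sin ϕ sin δ + cos ϕ cos δ cos h = 0.310296 + -0.202388 = 0.107908.
Flux = S_0 · cos θ_z = 1361 × 0.107908 = 146.9 W/m².

147 W/m²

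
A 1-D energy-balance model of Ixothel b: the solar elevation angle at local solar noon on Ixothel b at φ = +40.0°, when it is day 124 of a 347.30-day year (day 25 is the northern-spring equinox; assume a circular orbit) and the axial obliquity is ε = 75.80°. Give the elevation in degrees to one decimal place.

Solar longitude: λ_s = 360° × (124 − 25)/347.30 = 102.620°.
sin δ = sin 75.80° × sin 102.620° = 0.94602, so δ = +71.089°.
At local noon the hour angle is zero, so the zenith angle equals |φ − δ| = |+40.0° − (+71.089°)| = 31.089°.
Elevation = 90° − 31.089° = 58.9°.

58.9°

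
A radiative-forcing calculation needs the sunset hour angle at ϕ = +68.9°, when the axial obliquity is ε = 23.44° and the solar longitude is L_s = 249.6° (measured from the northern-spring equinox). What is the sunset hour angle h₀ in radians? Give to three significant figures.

h₀ = 0.00 rad

Solar declination: sin δ = sin ε · sin L_s = sin 23.44° × sin 249.6° = -0.37284, so δ = -21.891°.
cos h₀ = −tan ϕ · tan δ = 1.0413 ≥ 1, so the Sun never rises (polar night) and h₀ = 0.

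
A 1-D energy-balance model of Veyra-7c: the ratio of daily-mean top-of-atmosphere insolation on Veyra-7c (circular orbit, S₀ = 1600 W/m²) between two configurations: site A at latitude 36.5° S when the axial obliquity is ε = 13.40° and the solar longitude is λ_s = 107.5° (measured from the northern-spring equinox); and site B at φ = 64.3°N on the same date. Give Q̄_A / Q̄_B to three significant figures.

Q̄_A / Q̄_B ≈ 0.751

— Configuration A (φ=-36.5°):
Solar declination: sin δ = sin ε · sin λ_s = sin 13.40° × sin 107.5° = 0.22102, so δ = +12.769°.
cos H₀ = −tan(-36.5°) tan(+12.769°) = 0.1677, H₀ = 1.4023 rad.
Bracket: H₀ sin φ sin δ + cos φ cos δ sin H₀ = 1.4023×-0.59482×0.22102 + 0.80386×0.97527×0.98584 = -0.184356 + 0.772879 = 0.588523.
Q̄ = (S₀/π) × [bracket] = (1600/π) × 0.588523 = 299.73 W/m².
— Configuration B (φ=+64.3°):
cos H₀ = −tan(+64.3°) tan(+12.769°) = -0.4709, H₀ = 2.0611 rad.
Bracket: H₀ sin φ sin δ + cos φ cos δ sin H₀ = 2.0611×0.90108×0.22102 + 0.43366×0.97527×0.88219 = 0.410482 + 0.373110 = 0.783592.
Q̄ = (S₀/π) × [bracket] = (1600/π) × 0.783592 = 399.08 W/m².
Ratio Q̄_A / Q̄_B = 299.73 / 399.08 = 0.7511.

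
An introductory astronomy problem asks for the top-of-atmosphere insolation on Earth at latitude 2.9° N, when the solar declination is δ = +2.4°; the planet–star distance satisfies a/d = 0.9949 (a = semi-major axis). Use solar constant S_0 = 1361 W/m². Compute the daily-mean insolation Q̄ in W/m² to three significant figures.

Q̄ ≈ 429 W/m²

cos h₀ = −tan(+2.9°) tan(+2.400°) = -0.0021, h₀ = 1.5729 rad.
Bracket: h₀ sin ϕ sin δ + cos ϕ cos δ sin h₀ = 1.5729×0.05059×0.04188 + 0.99872×0.99912×1.00000 = 0.003333 + 0.997841 = 1.001174.
Inverse-square distance factor (a/d)² = 0.9949² = 0.989826.
Q̄ = (S_0/π) × 0.989826 × [bracket] = (1361/π) × 0.989826 × 1.001174 = 429.3 W/m².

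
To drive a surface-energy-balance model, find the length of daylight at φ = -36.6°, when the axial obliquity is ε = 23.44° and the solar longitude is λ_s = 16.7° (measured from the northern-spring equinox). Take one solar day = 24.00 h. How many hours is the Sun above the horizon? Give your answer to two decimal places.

Solar declination: sin δ = sin ε · sin λ_s = sin 23.44° × sin 16.7° = 0.11431, so δ = +6.564°.
cos H₀ = −tan φ · tan δ = −tan(-36.6°) × tan(+6.564°) = 0.0855, so H₀ = 1.4852 rad = 85.10°.
Daylight = 2H₀/(2π) × 24.00 h = (1.4852/π) × 24.00 = 11.35 h.

11.35 h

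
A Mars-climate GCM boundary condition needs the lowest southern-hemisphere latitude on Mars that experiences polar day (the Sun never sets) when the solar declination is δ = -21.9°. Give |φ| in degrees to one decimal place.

Polar day requires cos H₀ = −tan φ tan δ ≤ −1, i.e. tan φ tan δ ≥ 1.
The boundary is |tan φ| · |tan δ| = 1, so |φ| = 90° − |δ| = 90° − 21.9° = 68.1° in the southern hemisphere.

|φ| = 68.1°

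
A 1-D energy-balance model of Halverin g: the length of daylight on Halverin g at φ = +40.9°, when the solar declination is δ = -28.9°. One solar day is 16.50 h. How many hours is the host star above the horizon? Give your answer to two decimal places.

5.63 h

cos H₀ = −tan φ · tan δ = −tan(+40.9°) × tan(-28.900°) = 0.4782, so H₀ = 1.0722 rad = 61.43°.
Daylight = 2H₀/(2π) × 16.50 h = (1.0722/π) × 16.50 = 5.63 h.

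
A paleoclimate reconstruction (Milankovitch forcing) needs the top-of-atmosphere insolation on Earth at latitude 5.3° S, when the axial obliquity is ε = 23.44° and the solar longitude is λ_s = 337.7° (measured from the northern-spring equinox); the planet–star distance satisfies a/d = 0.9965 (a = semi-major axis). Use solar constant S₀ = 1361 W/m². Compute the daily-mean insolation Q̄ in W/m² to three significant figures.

Solar declination: sin δ = sin ε · sin λ_s = sin 23.44° × sin 337.7° = -0.15094, so δ = -8.682°.
cos H₀ = −tan(-5.3°) tan(-8.682°) = -0.0142, H₀ = 1.5850 rad.
Bracket: H₀ sin φ sin δ + cos φ cos δ sin H₀ = 1.5850×-0.09237×-0.15094 + 0.99572×0.98854×0.99990 = 0.022099 + 0.984211 = 1.006310.
Inverse-square distance factor (a/d)² = 0.9965² = 0.993012.
Q̄ = (S₀/π) × 0.993012 × [bracket] = (1361/π) × 0.993012 × 1.006310 = 432.9 W/m².

Q̄ ≈ 433 W/m²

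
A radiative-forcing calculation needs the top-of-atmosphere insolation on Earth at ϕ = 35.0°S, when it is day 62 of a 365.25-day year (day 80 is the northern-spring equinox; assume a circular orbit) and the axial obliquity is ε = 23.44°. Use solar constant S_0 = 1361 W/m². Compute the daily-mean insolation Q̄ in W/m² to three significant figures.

Q̄ ≈ 401 W/m²

Solar longitude: L_s = 360° × (62 − 80)/365.25 = -17.741°, i.e. -17.741° + 360° = 342.259°.
sin δ = sin 23.44° × sin 342.259° = -0.12121, so δ = -6.962°.
cos h₀ = −tan(-35.0°) tan(-6.962°) = -0.0855, h₀ = 1.6564 rad.
Bracket: h₀ sin ϕ sin δ + cos ϕ cos δ sin h₀ = 1.6564×-0.57358×-0.12121 + 0.81915×0.99263×0.99634 = 0.115159 + 0.810137 = 0.925296.
Q̄ = (S_0/π) × [bracket] = (1361/π) × 0.925296 = 400.9 W/m².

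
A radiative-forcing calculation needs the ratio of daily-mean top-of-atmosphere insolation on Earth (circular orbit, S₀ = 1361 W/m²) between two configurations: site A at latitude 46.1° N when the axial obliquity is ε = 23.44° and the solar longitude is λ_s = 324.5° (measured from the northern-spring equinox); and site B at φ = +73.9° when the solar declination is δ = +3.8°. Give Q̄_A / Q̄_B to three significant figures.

Q̄_A / Q̄_B ≈ 1.13

— Configuration A (φ=+46.1°):
Solar declination: sin δ = sin ε · sin λ_s = sin 23.44° × sin 324.5° = -0.23100, so δ = -13.356°.
cos H₀ = −tan(+46.1°) tan(-13.356°) = 0.2467, H₀ = 1.3215 rad.
Bracket: H₀ sin φ sin δ + cos φ cos δ sin H₀ = 1.3215×0.72055×-0.23100 + 0.69340×0.97295×0.96909 = -0.219960 + 0.653790 = 0.433830.
Q̄ = (S₀/π) × [bracket] = (1361/π) × 0.433830 = 187.94 W/m².
— Configuration B (φ=+73.9°):
cos H₀ = −tan(+73.9°) tan(+3.800°) = -0.2301, H₀ = 1.8030 rad.
Bracket: H₀ sin φ sin δ + cos φ cos δ sin H₀ = 1.8030×0.96078×0.06627 + 0.27731×0.99780×0.97316 = 0.114799 + 0.269273 = 0.384072.
Q̄ = (S₀/π) × [bracket] = (1361/π) × 0.384072 = 166.39 W/m².
Ratio Q̄_A / Q̄_B = 187.94 / 166.39 = 1.130.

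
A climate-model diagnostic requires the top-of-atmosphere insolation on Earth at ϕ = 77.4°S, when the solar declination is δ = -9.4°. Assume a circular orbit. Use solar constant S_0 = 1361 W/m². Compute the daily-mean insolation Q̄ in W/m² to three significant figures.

Q̄ ≈ 229 W/m²

cos h₀ = −tan(-77.4°) tan(-9.400°) = -0.7406, h₀ = 2.4048 rad.
Bracket: h₀ sin ϕ sin δ + cos ϕ cos δ sin h₀ = 2.4048×-0.97592×-0.16333 + 0.21814×0.98657×0.67192 = 0.383318 + 0.144604 = 0.527922.
Q̄ = (S_0/π) × [bracket] = (1361/π) × 0.527922 = 228.7 W/m².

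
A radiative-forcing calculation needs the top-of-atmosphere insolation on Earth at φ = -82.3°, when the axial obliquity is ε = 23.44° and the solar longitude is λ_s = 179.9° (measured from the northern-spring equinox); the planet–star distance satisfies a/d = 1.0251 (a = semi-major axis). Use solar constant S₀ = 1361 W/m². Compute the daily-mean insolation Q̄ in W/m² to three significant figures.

Solar declination: sin δ = sin ε · sin λ_s = sin 23.44° × sin 179.9° = 0.00069, so δ = +0.040°.
cos H₀ = −tan(-82.3°) tan(+0.040°) = 0.0051, H₀ = 1.5657 rad.
Bracket: H₀ sin φ sin δ + cos φ cos δ sin H₀ = 1.5657×-0.99098×0.00069 + 0.13399×1.00000×0.99999 = -0.001071 + 0.133989 = 0.132918.
Inverse-square distance factor (a/d)² = 1.0251² = 1.050830.
Q̄ = (S₀/π) × 1.050830 × [bracket] = (1361/π) × 1.050830 × 0.132918 = 60.51 W/m².

Q̄ ≈ 60.5 W/m²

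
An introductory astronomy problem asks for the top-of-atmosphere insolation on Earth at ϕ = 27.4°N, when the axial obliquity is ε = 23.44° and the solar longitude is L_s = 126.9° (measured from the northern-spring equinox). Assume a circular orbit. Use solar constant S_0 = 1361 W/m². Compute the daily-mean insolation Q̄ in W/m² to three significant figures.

Q̄ ≈ 470 W/m²

Solar declination: sin δ = sin ε · sin L_s = sin 23.44° × sin 126.9° = 0.31811, so δ = +18.548°.
cos h₀ = −tan(+27.4°) tan(+18.548°) = -0.1739, h₀ = 1.7456 rad.
Bracket: h₀ sin ϕ sin δ + cos ϕ cos δ sin h₀ = 1.7456×0.46020×0.31811 + 0.88782×0.94806×0.98476 = 0.255546 + 0.828879 = 1.084425.
Q̄ = (S_0/π) × [bracket] = (1361/π) × 1.084425 = 469.8 W/m².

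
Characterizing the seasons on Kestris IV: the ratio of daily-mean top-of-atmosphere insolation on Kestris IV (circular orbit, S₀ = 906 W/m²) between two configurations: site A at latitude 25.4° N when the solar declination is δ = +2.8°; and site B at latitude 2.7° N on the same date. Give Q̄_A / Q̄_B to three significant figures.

Q̄_A / Q̄_B ≈ 0.934

— Configuration A (φ=+25.4°):
cos H₀ = −tan(+25.4°) tan(+2.800°) = -0.0232, H₀ = 1.5940 rad.
Bracket: H₀ sin φ sin δ + cos φ cos δ sin H₀ = 1.5940×0.42894×0.04885 + 0.90334×0.99881×0.99973 = 0.033400 + 0.902021 = 0.935421.
Q̄ = (S₀/π) × [bracket] = (906/π) × 0.935421 = 269.76 W/m².
— Configuration B (φ=+2.7°):
cos H₀ = −tan(+2.7°) tan(+2.800°) = -0.0023, H₀ = 1.5731 rad.
Bracket: H₀ sin φ sin δ + cos φ cos δ sin H₀ = 1.5731×0.04711×0.04885 + 0.99889×0.99881×1.00000 = 0.003620 + 0.997701 = 1.001321.
Q̄ = (S₀/π) × [bracket] = (906/π) × 1.001321 = 288.77 W/m².
Ratio Q̄_A / Q̄_B = 269.76 / 288.77 = 0.9342.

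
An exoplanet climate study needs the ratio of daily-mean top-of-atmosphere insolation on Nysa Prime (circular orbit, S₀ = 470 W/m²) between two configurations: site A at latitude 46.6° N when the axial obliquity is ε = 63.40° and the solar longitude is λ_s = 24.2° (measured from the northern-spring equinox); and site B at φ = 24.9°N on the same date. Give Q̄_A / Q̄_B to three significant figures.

— Configuration A (φ=+46.6°):
Solar declination: sin δ = sin ε · sin λ_s = sin 63.40° × sin 24.2° = 0.36653, so δ = +21.502°.
cos H₀ = −tan(+46.6°) tan(+21.502°) = -0.4166, H₀ = 2.0005 rad.
Bracket: H₀ sin φ sin δ + cos φ cos δ sin H₀ = 2.0005×0.72657×0.36653 + 0.68709×0.93040×0.90909 = 0.532753 + 0.581153 = 1.113906.
Q̄ = (S₀/π) × [bracket] = (470/π) × 1.113906 = 166.65 W/m².
— Configuration B (φ=+24.9°):
cos H₀ = −tan(+24.9°) tan(+21.502°) = -0.1829, H₀ = 1.7547 rad.
Bracket: H₀ sin φ sin δ + cos φ cos δ sin H₀ = 1.7547×0.42104×0.36653 + 0.90704×0.93040×0.98314 = 0.270792 + 0.829682 = 1.100474.
Q̄ = (S₀/π) × [bracket] = (470/π) × 1.100474 = 164.64 W/m².
Ratio Q̄_A / Q̄_B = 166.65 / 164.64 = 1.012.

Q̄_A / Q̄_B ≈ 1.01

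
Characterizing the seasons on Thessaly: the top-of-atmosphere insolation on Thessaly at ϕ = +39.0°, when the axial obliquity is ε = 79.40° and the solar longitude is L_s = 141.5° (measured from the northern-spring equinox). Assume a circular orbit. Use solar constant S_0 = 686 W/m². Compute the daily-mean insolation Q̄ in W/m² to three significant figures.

Q̄ ≈ 294 W/m²

Solar declination: sin δ = sin ε · sin L_s = sin 79.40° × sin 141.5° = 0.61189, so δ = +37.726°.
cos h₀ = −tan(+39.0°) tan(+37.726°) = -0.6265, h₀ = 2.2478 rad.
Bracket: h₀ sin ϕ sin δ + cos ϕ cos δ sin h₀ = 2.2478×0.62932×0.61189 + 0.77715×0.79094×0.77945 = 0.865571 + 0.479112 = 1.344683.
Q̄ = (S_0/π) × [bracket] = (686/π) × 1.344683 = 293.6 W/m².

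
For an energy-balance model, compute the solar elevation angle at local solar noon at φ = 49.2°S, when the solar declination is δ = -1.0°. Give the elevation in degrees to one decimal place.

41.8°

At local noon the hour angle is zero, so the zenith angle equals |φ − δ| = |-49.2° − (-1.000°)| = 48.200°.
Elevation = 90° − 48.200° = 41.8°.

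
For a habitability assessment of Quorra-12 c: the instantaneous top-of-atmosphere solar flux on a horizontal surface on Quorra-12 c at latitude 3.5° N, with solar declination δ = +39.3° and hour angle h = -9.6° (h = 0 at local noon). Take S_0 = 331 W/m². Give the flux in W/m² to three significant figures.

265 W/m²

cos θ_z = sin ϕ sin δ + cos ϕ cos δ cos h = 0.038667 + 0.761580 = 0.800247.
Flux = S_0 · cos θ_z = 331 × 0.800247 = 264.9 W/m².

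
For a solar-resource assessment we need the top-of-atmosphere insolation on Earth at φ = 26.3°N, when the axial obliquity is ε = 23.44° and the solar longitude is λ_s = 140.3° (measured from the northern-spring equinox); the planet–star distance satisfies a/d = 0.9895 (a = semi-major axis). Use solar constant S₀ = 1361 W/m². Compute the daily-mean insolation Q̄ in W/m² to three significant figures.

Solar declination: sin δ = sin ε · sin λ_s = sin 23.44° × sin 140.3° = 0.25409, so δ = +14.720°.
cos H₀ = −tan(+26.3°) tan(+14.720°) = -0.1298, H₀ = 1.7010 rad.
Bracket: H₀ sin φ sin δ + cos φ cos δ sin H₀ = 1.7010×0.44307×0.25409 + 0.89649×0.96718×0.99153 = 0.191498 + 0.859723 = 1.051221.
Inverse-square distance factor (a/d)² = 0.9895² = 0.979110.
Q̄ = (S₀/π) × 0.979110 × [bracket] = (1361/π) × 0.979110 × 1.051221 = 445.9 W/m².

Q̄ ≈ 446 W/m²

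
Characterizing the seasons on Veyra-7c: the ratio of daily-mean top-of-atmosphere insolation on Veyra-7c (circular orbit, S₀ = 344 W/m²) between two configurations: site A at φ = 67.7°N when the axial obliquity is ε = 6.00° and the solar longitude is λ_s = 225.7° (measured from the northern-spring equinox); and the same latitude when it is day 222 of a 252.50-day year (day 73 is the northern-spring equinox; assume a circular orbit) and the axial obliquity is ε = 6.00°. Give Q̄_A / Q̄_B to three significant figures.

— Configuration A (φ=+67.7°):
Solar declination: sin δ = sin ε · sin λ_s = sin 6.00° × sin 225.7° = -0.07481, so δ = -4.290°.
cos H₀ = −tan(+67.7°) tan(-4.290°) = 0.1829, H₀ = 1.3868 rad.
Bracket: H₀ sin φ sin δ + cos φ cos δ sin H₀ = 1.3868×0.92521×-0.07481 + 0.37946×0.99720×0.98313 = -0.095987 + 0.372014 = 0.276027.
Q̄ = (S₀/π) × [bracket] = (344/π) × 0.276027 = 30.225 W/m².
— Configuration B (φ=+67.7°):
Solar longitude: λ_s = 360° × (222 − 73)/252.50 = 212.436°.
sin δ = sin 6.00° × sin 212.436° = -0.05606, so δ = -3.214°.
cos H₀ = −tan(+67.7°) tan(-3.214°) = 0.1369, H₀ = 1.4335 rad.
Bracket: H₀ sin φ sin δ + cos φ cos δ sin H₀ = 1.4335×0.92521×-0.05606 + 0.37946×0.99843×0.99058 = -0.074352 + 0.375295 = 0.300943.
Q̄ = (S₀/π) × [bracket] = (344/π) × 0.300943 = 32.953 W/m².
Ratio Q̄_A / Q̄_B = 30.225 / 32.953 = 0.9172.

Q̄_A / Q̄_B ≈ 0.917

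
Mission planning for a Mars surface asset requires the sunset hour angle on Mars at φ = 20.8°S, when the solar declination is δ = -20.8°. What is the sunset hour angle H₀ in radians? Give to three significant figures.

cos H₀ = −tan φ · tan δ = −tan(-20.8°) × tan(-20.800°) = -0.1443, so H₀ = 1.7156 rad = 98.30°.

H₀ = 1.72 rad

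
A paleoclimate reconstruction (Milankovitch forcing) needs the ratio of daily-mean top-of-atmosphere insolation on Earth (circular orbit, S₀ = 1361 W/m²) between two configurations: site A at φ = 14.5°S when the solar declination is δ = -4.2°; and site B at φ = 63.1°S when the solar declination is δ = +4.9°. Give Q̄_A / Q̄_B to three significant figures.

Q̄_A / Q̄_B ≈ 2.95

— Configuration A (φ=-14.5°):
cos H₀ = −tan(-14.5°) tan(-4.200°) = -0.0190, H₀ = 1.5898 rad.
Bracket: H₀ sin φ sin δ + cos φ cos δ sin H₀ = 1.5898×-0.25038×-0.07324 + 0.96815×0.99731×0.99982 = 0.029153 + 0.965372 = 0.994525.
Q̄ = (S₀/π) × [bracket] = (1361/π) × 0.994525 = 430.85 W/m².
— Configuration B (φ=-63.1°):
cos H₀ = −tan(-63.1°) tan(+4.900°) = 0.1690, H₀ = 1.4010 rad.
Bracket: H₀ sin φ sin δ + cos φ cos δ sin H₀ = 1.4010×-0.89180×0.08542 + 0.45243×0.99635×0.98562 = -0.106725 + 0.444296 = 0.337571.
Q̄ = (S₀/π) × [bracket] = (1361/π) × 0.337571 = 146.24 W/m².
Ratio Q̄_A / Q̄_B = 430.85 / 146.24 = 2.946.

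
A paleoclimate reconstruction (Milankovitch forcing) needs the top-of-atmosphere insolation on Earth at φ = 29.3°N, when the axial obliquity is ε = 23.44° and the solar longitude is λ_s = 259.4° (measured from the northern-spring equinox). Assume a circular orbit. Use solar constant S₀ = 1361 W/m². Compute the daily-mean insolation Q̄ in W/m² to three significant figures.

Solar declination: sin δ = sin ε · sin λ_s = sin 23.44° × sin 259.4° = -0.39100, so δ = -23.017°.
cos H₀ = −tan(+29.3°) tan(-23.017°) = 0.2384, H₀ = 1.3301 rad.
Bracket: H₀ sin φ sin δ + cos φ cos δ sin H₀ = 1.3301×0.48938×-0.39100 + 0.87207×0.92039×0.97117 = -0.254511 + 0.779504 = 0.524993.
Q̄ = (S₀/π) × [bracket] = (1361/π) × 0.524993 = 227.4 W/m².

Q̄ ≈ 227 W/m²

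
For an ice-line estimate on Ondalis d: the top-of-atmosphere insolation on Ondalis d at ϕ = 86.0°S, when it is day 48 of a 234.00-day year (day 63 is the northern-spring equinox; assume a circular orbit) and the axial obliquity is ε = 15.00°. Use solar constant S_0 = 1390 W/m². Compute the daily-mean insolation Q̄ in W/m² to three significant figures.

Q̄ ≈ 141 W/m²

Solar longitude: L_s = 360° × (48 − 63)/234.00 = -23.077°, i.e. -23.077° + 360° = 336.923°.
sin δ = sin 15.00° × sin 336.923° = -0.10145, so δ = -5.823°.
cos h₀ = −tan(-86.0°) tan(-5.823°) = -1.4583 ≤ −1 ⇒ polar day, h₀ = π.
Bracket: h₀ sin ϕ sin δ + cos ϕ cos δ sin h₀ = 3.1416×-0.99756×-0.10145 + 0.06976×0.99484×0.00000 = 0.317938 + 0.000000 = 0.317938.
Q̄ = (S_0/π) × [bracket] = (1390/π) × 0.317938 = 140.7 W/m².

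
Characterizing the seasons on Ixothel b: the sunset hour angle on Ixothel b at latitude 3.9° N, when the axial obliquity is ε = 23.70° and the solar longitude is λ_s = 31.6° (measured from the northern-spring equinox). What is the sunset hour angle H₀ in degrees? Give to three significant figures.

Solar declination: sin δ = sin ε · sin λ_s = sin 23.70° × sin 31.6° = 0.21061, so δ = +12.158°.
cos H₀ = −tan φ · tan δ = −tan(+3.9°) × tan(+12.158°) = -0.0147, so H₀ = 1.5855 rad = 90.84°.

H₀ = 90.8°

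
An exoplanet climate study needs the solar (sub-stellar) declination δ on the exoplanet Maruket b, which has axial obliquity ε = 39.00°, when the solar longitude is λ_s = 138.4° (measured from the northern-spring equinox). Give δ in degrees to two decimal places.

δ = +24.70°

sin δ = sin ε · sin λ_s = sin 39.00° × sin 138.4° = 0.417822.
δ = arcsin(0.417822) = +24.70°.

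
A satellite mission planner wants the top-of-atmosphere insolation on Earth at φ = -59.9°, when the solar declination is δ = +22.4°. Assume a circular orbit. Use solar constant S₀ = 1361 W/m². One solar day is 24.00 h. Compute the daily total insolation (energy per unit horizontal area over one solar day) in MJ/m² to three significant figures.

2.58 MJ/m²

cos H₀ = −tan(-59.9°) tan(+22.400°) = 0.7110, H₀ = 0.7798 rad.
Bracket: H₀ sin φ sin δ + cos φ cos δ sin H₀ = 0.7798×-0.86515×0.38107 + 0.50151×0.92455×0.70316 = -0.257087 + 0.326035 = 0.068948.
Q̄ = (S₀/π) × [bracket] = (1361/π) × 0.068948 = 29.870 W/m².
Daily total = Q̄ × 24.00 h × 3600 s/h = 29.870 × 24.00 × 3600 / 10⁶ = 2.581 MJ/m².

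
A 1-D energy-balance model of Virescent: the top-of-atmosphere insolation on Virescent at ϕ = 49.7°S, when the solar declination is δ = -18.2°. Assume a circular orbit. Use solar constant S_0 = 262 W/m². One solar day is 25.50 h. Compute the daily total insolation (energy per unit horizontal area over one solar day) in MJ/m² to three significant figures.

7.93 MJ/m²

cos h₀ = −tan(-49.7°) tan(-18.200°) = -0.3877, h₀ = 1.9689 rad.
Bracket: h₀ sin ϕ sin δ + cos ϕ cos δ sin h₀ = 1.9689×-0.76267×-0.31233 + 0.64679×0.94997×0.92179 = 0.469001 + 0.566376 = 1.035377.
Q̄ = (S_0/π) × [bracket] = (262/π) × 1.035377 = 86.348 W/m².
Daily total = Q̄ × 25.50 h × 3600 s/h = 86.348 × 25.50 × 3600 / 10⁶ = 7.927 MJ/m².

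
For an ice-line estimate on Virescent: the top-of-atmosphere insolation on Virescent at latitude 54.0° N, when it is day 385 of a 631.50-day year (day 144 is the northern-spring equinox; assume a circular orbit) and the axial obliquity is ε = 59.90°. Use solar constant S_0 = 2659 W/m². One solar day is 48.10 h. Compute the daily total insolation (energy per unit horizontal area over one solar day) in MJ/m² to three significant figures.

Solar longitude: L_s = 360° × (385 − 144)/631.50 = 137.387°.
sin δ = sin 59.90° × sin 137.387° = 0.58574, so δ = +35.855°.
cos h₀ = −tan(+54.0°) tan(+35.855°) = -0.9947, h₀ = 3.0386 rad.
Bracket: h₀ sin ϕ sin δ + cos ϕ cos δ sin h₀ = 3.0386×0.80902×0.58574 + 0.58779×0.81050×0.10277 = 1.439918 + 0.048960 = 1.488878.
Q̄ = (S_0/π) × [bracket] = (2659/π) × 1.488878 = 1260.2 W/m².
Daily total = Q̄ × 48.10 h × 3600 s/h = 1260.2 × 48.10 × 3600 / 10⁶ = 218.2 MJ/m².

218 MJ/m²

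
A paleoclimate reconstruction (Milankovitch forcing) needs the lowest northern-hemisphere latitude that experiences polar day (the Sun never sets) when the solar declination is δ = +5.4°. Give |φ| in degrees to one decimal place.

Polar day requires cos H₀ = −tan φ tan δ ≤ −1, i.e. tan φ tan δ ≥ 1.
The boundary is |tan φ| · |tan δ| = 1, so |φ| = 90° − |δ| = 90° − 5.4° = 84.6° in the northern hemisphere.

|φ| = 84.6°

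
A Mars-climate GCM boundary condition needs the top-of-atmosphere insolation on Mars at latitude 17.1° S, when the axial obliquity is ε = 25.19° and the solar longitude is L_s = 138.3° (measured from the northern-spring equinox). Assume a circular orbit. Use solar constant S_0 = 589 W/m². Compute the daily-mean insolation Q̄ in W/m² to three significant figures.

Q̄ ≈ 148 W/m²

Solar declination: sin δ = sin ε · sin L_s = sin 25.19° × sin 138.3° = 0.28314, so δ = +16.447°.
cos h₀ = −tan(-17.1°) tan(+16.447°) = 0.0908, h₀ = 1.4799 rad.
Bracket: h₀ sin ϕ sin δ + cos ϕ cos δ sin h₀ = 1.4799×-0.29404×0.28314 + 0.95579×0.95908×0.99587 = -0.123208 + 0.912893 = 0.789685.
Q̄ = (S_0/π) × [bracket] = (589/π) × 0.789685 = 148.1 W/m².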